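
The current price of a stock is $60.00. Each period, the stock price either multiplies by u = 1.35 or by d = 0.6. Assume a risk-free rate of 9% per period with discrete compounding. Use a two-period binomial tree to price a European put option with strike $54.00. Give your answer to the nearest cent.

$5.34

Risk-neutral probability p = (1 + 0.09 − 0.6)/(1.35 − 0.6) = 0.4900/0.7500 = 0.6533
Terminal stock prices: S_uu = 109.4, S_ud = 48.6, S_dd = 21.6
Terminal payoffs (K − S): max(-55.35, 0) = 0, max(5.4, 0) = 5.4, max(32.4, 0) = 32.4
Node u (S = 81): V_u = 1/1.09·[0.6533·0.0000 + 0.3467·5.4000] = 1.7174
Node d (S = 36): V_d = 1/1.09·[0.6533·5.4000 + 0.3467·32.4000] = 13.5413
Node 0 (S = 60): V_0 = 1/1.09·[0.6533·1.7174 + 0.3467·13.5413] = 5.3361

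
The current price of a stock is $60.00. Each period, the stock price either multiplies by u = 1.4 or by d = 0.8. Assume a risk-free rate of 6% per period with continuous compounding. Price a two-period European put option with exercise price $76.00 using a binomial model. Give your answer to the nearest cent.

Risk-neutral probability p = (e^0.06 − 0.8)/(1.4 − 0.8) = 0.2618/0.6000 = 0.4364
Terminal stock prices: S_uu = 117.6, S_ud = 67.2, S_dd = 38.4
Terminal payoffs (K − S): max(-41.6, 0) = 0, max(8.8, 0) = 8.8, max(37.6, 0) = 37.6
Node u (S = 84): V_u = e^(−0.06)·[0.4364·0.0000 + 0.5636·8.8000] = 4.6709
Node d (S = 48): V_d = e^(−0.06)·[0.4364·8.8000 + 0.5636·37.6000] = 23.5741
Node 0 (S = 60): V_0 = e^(−0.06)·[0.4364·4.6709 + 0.5636·23.5741] = 14.4324

$14.43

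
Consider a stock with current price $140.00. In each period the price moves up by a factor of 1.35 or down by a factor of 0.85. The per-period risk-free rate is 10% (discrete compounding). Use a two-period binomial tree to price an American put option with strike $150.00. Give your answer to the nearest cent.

$14.09

Risk-neutral probability p = (1 + 0.1 − 0.85)/(1.35 − 0.85) = 0.2500/0.5000 = 0.5000
Terminal stock prices: S_uu = 255.2, S_ud = 160.7, S_dd = 101.1
Terminal payoffs (K − S): max(-105.2, 0) = 0, max(-10.65, 0) = 0, max(48.85, 0) = 48.85
Node u (S = 189): continuation = 1/1.1·[0.5000·0.0000 + 0.5000·0.0000] = 0.0000; exercise value = 0.0000 ≤ continuation, so V_u = 0.0000
Node d (S = 119): continuation = 1/1.1·[0.5000·0.0000 + 0.5000·48.8500] = 22.2045; exercise value = 31.0000 > continuation, so V_d = 31.0000 (exercise)
Node 0 (S = 140): continuation = 1/1.1·[0.5000·0.0000 + 0.5000·31.0000] = 14.0909; exercise value = 10.0000 ≤ continuation, so V_0 = 14.0909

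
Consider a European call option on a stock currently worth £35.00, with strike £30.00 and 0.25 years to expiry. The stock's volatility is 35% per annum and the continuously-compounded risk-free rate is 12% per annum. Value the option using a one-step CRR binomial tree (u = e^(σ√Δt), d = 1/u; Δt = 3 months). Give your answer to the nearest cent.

£6.16

CRR parameters: u = e^(σ√Δt) = e^(0.35·√0.25) = 1.1912, d = 1/u = 0.8395
Per-period rate: rΔt = 0.12·0.25 = 0.03, so R = e^0.03 = 1.0305
Risk-neutral probability p = (e^0.03 − 0.8395)/(1.1912 − 0.8395) = 0.1910/0.3518 = 0.5429
Terminal stock prices: S_u = 41.69, S_d = 29.38
Terminal payoffs (S − K): max(11.69, 0) = 11.69, max(-0.619, 0) = 0
Node 0 (S = 35): V_0 = e^(−0.03)·[0.5429·11.6936 + 0.4571·0.0000] = 6.1612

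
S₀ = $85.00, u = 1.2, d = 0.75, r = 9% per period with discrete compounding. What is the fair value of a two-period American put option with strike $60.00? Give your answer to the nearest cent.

$0.61

Risk-neutral probability p = (1 + 0.09 − 0.75)/(1.2 − 0.75) = 0.3400/0.4500 = 0.7556
Terminal stock prices: S_uu = 122.4, S_ud = 76.5, S_dd = 47.81
Terminal payoffs (K − S): max(-62.4, 0) = 0, max(-16.5, 0) = 0, max(12.19, 0) = 12.19
Node u (S = 102): continuation = 1/1.09·[0.7556·0.0000 + 0.2444·0.0000] = 0.0000; exercise value = 0.0000 ≤ continuation, so V_u = 0.0000
Node d (S = 63.75): continuation = 1/1.09·[0.7556·0.0000 + 0.2444·12.1875] = 2.7332; exercise value = 0.0000 ≤ continuation, so V_d = 2.7332
Node 0 (S = 85): continuation = 1/1.09·[0.7556·0.0000 + 0.2444·2.7332] = 0.6129; exercise value = 0.0000 ≤ continuation, so V_0 = 0.6129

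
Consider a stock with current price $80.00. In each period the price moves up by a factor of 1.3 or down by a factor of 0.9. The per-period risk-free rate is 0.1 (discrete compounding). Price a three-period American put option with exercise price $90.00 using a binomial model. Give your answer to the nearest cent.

Risk-neutral probability p = (1 + 0.1 − 0.9)/(1.3 − 0.9) = 0.2000/0.4000 = 0.5000
Terminal stock prices: S_uuu = 175.8, S_uud = 121.7, S_udd = 84.24, S_ddd = 58.32
Terminal payoffs (K − S): max(-85.76, 0) = 0, max(-31.68, 0) = 0, max(5.76, 0) = 5.76, max(31.68, 0) = 31.68
Node uu (S = 135.2): continuation = 1/1.1·[0.5000·0.0000 + 0.5000·0.0000] = 0.0000; exercise value = 0.0000 ≤ continuation, so V_uu = 0.0000
Node ud (S = 93.6): continuation = 1/1.1·[0.5000·0.0000 + 0.5000·5.7600] = 2.6182; exercise value = 0.0000 ≤ continuation, so V_ud = 2.6182
Node dd (S = 64.8): continuation = 1/1.1·[0.5000·5.7600 + 0.5000·31.6800] = 17.0182; exercise value = 25.2000 > continuation, so V_dd = 25.2000 (exercise)
Node u (S = 104): continuation = 1/1.1·[0.5000·0.0000 + 0.5000·2.6182] = 1.1901; exercise value = 0.0000 ≤ continuation, so V_u = 1.1901
Node d (S = 72): continuation = 1/1.1·[0.5000·2.6182 + 0.5000·25.2000] = 12.6446; exercise value = 18.0000 > continuation, so V_d = 18.0000 (exercise)
Node 0 (S = 80): continuation = 1/1.1·[0.5000·1.1901 + 0.5000·18.0000] = 8.7228; exercise value = 10.0000 > continuation, so V_0 = 10.0000 (exercise)

$10.00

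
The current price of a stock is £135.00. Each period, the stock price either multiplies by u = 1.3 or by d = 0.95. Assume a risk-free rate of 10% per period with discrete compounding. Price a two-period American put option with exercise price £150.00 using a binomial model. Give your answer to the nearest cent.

Risk-neutral probability p = (1 + 0.1 − 0.95)/(1.3 − 0.95) = 0.1500/0.3500 = 0.4286
Terminal stock prices: S_uu = 228.2, S_ud = 166.7, S_dd = 121.8
Terminal payoffs (K − S): max(-78.15, 0) = 0, max(-16.72, 0) = 0, max(28.16, 0) = 28.16
Node u (S = 175.5): continuation = 1/1.1·[0.4286·0.0000 + 0.5714·0.0000] = 0.0000; exercise value = 0.0000 ≤ continuation, so V_u = 0.0000
Node d (S = 128.2): continuation = 1/1.1·[0.4286·0.0000 + 0.5714·28.1625] = 14.6299; exercise value = 21.7500 > continuation, so V_d = 21.7500 (exercise)
Node 0 (S = 135): continuation = 1/1.1·[0.4286·0.0000 + 0.5714·21.7500] = 11.2987; exercise value = 15.0000 > continuation, so V_0 = 15.0000 (exercise)

£15.00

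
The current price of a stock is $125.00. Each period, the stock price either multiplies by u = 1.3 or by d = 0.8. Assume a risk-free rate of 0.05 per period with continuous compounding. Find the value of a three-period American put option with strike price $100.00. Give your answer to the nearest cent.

$4.48

Risk-neutral probability p = (e^0.05 − 0.8)/(1.3 − 0.8) = 0.2513/0.5000 = 0.5025
Terminal stock prices: S_uuu = 274.6, S_uud = 169, S_udd = 104, S_ddd = 64
Terminal payoffs (K − S): max(-174.6, 0) = 0, max(-69, 0) = 0, max(-4, 0) = 0, max(36, 0) = 36
Node uu (S = 211.3): continuation = e^(−0.05)·[0.5025·0.0000 + 0.4975·0.0000] = 0.0000; exercise value = 0.0000 ≤ continuation, so V_uu = 0.0000
Node ud (S = 130): continuation = e^(−0.05)·[0.5025·0.0000 + 0.4975·0.0000] = 0.0000; exercise value = 0.0000 ≤ continuation, so V_ud = 0.0000
Node dd (S = 80): continuation = e^(−0.05)·[0.5025·0.0000 + 0.4975·36.0000] = 17.0351; exercise value = 20.0000 > continuation, so V_dd = 20.0000 (exercise)
Node u (S = 162.5): continuation = e^(−0.05)·[0.5025·0.0000 + 0.4975·0.0000] = 0.0000; exercise value = 0.0000 ≤ continuation, so V_u = 0.0000
Node d (S = 100): continuation = e^(−0.05)·[0.5025·0.0000 + 0.4975·20.0000] = 9.4639; exercise value = 0.0000 ≤ continuation, so V_d = 9.4639
Node 0 (S = 125): continuation = e^(−0.05)·[0.5025·0.0000 + 0.4975·9.4639] = 4.4783; exercise value = 0.0000 ≤ continuation, so V_0 = 4.4783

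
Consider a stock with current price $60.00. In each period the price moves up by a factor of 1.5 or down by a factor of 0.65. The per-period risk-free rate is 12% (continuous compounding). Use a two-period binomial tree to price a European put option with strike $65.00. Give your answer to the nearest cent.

$8.51

Risk-neutral probability p = (e^0.12 − 0.65)/(1.5 − 0.65) = 0.4775/0.8500 = 0.5618
Terminal stock prices: S_uu = 135, S_ud = 58.5, S_dd = 25.35
Terminal payoffs (K − S): max(-70, 0) = 0, max(6.5, 0) = 6.5, max(39.65, 0) = 39.65
Node u (S = 90): V_u = e^(−0.12)·[0.5618·0.0000 + 0.4382·6.5000] = 2.5264
Node d (S = 39): V_d = e^(−0.12)·[0.5618·6.5000 + 0.4382·39.6500] = 18.6498
Node 0 (S = 60): V_0 = e^(−0.12)·[0.5618·2.5264 + 0.4382·18.6498] = 8.5076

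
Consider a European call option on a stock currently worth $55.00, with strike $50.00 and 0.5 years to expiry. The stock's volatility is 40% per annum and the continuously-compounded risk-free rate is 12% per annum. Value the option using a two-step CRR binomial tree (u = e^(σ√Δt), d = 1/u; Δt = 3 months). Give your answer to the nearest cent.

CRR parameters: u = e^(σ√Δt) = e^(0.4·√0.25) = 1.2214, d = 1/u = 0.8187
Per-period rate: rΔt = 0.12·0.25 = 0.03, so R = e^0.03 = 1.0305
Risk-neutral probability p = (e^0.03 − 0.8187)/(1.2214 − 0.8187) = 0.2117/0.4027 = 0.5258
Terminal stock prices: S_uu = 82.05, S_ud = 55, S_dd = 36.87
Terminal payoffs (S − K): max(32.05, 0) = 32.05, max(5, 0) = 5, max(-13.13, 0) = 0
Node u (S = 67.18): V_u = e^(−0.03)·[0.5258·32.0504 + 0.4742·5.0000] = 18.6549
Node d (S = 45.03): V_d = e^(−0.03)·[0.5258·5.0000 + 0.4742·0.0000] = 2.5513
Node 0 (S = 55): V_0 = e^(−0.03)·[0.5258·18.6549 + 0.4742·2.5513] = 10.6929

$10.69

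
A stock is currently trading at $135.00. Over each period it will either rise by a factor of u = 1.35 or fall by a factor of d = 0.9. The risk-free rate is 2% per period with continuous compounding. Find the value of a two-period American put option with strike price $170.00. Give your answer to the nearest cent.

Risk-neutral probability p = (e^0.02 − 0.9)/(1.35 − 0.9) = 0.1202/0.4500 = 0.2671
Terminal stock prices: S_uu = 246, S_ud = 164, S_dd = 109.4
Terminal payoffs (K − S): max(-76.04, 0) = 0, max(5.975, 0) = 5.975, max(60.65, 0) = 60.65
Node u (S = 182.2): continuation = e^(−0.02)·[0.2671·0.0000 + 0.7329·5.9750] = 4.2923; exercise value = 0.0000 ≤ continuation, so V_u = 4.2923
Node d (S = 121.5): continuation = e^(−0.02)·[0.2671·5.9750 + 0.7329·60.6500] = 45.1338; exercise value = 48.5000 > continuation, so V_d = 48.5000 (exercise)
Node 0 (S = 135): continuation = e^(−0.02)·[0.2671·4.2923 + 0.7329·48.5000] = 35.9650; exercise value = 35.0000 ≤ continuation, so V_0 = 35.9650

$35.96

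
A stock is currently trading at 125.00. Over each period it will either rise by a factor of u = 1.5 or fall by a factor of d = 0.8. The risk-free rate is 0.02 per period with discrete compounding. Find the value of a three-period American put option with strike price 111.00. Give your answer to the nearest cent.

Risk-neutral probability p = (1 + 0.02 − 0.8)/(1.5 − 0.8) = 0.2200/0.7000 = 0.3143
Terminal stock prices: S_uuu = 421.9, S_uud = 225, S_udd = 120, S_ddd = 64
Terminal payoffs (K − S): max(-310.9, 0) = 0, max(-114, 0) = 0, max(-9, 0) = 0, max(47, 0) = 47
Node uu (S = 281.2): continuation = 1/1.02·[0.3143·0.0000 + 0.6857·0.0000] = 0.0000; exercise value = 0.0000 ≤ continuation, so V_uu = 0.0000
Node ud (S = 150): continuation = 1/1.02·[0.3143·0.0000 + 0.6857·0.0000] = 0.0000; exercise value = 0.0000 ≤ continuation, so V_ud = 0.0000
Node dd (S = 80): continuation = 1/1.02·[0.3143·0.0000 + 0.6857·47.0000] = 31.5966; exercise value = 31.0000 ≤ continuation, so V_dd = 31.5966
Node u (S = 187.5): continuation = 1/1.02·[0.3143·0.0000 + 0.6857·0.0000] = 0.0000; exercise value = 0.0000 ≤ continuation, so V_u = 0.0000
Node d (S = 100): continuation = 1/1.02·[0.3143·0.0000 + 0.6857·31.5966] = 21.2414; exercise value = 11.0000 ≤ continuation, so V_d = 21.2414
Node 0 (S = 125): continuation = 1/1.02·[0.3143·0.0000 + 0.6857·21.2414] = 14.2800; exercise value = 0.0000 ≤ continuation, so V_0 = 14.2800

14.28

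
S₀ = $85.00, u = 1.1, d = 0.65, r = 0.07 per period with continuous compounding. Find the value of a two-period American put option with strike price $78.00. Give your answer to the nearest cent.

Risk-neutral probability p = (e^0.07 − 0.65)/(1.1 − 0.65) = 0.4225/0.4500 = 0.9389
Terminal stock prices: S_uu = 102.9, S_ud = 60.78, S_dd = 35.91
Terminal payoffs (K − S): max(-24.85, 0) = 0, max(17.22, 0) = 17.22, max(42.09, 0) = 42.09
Node u (S = 93.5): continuation = e^(−0.07)·[0.9389·0.0000 + 0.0611·17.2250] = 0.9812; exercise value = 0.0000 ≤ continuation, so V_u = 0.9812
Node d (S = 55.25): continuation = e^(−0.07)·[0.9389·17.2250 + 0.0611·42.0875] = 17.4767; exercise value = 22.7500 > continuation, so V_d = 22.7500 (exercise)
Node 0 (S = 85): continuation = e^(−0.07)·[0.9389·0.9812 + 0.0611·22.7500] = 2.1549; exercise value = 0.0000 ≤ continuation, so V_0 = 2.1549

$2.15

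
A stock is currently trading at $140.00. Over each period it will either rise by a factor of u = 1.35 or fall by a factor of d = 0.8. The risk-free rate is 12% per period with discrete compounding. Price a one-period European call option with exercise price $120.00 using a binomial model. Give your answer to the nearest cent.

$35.84

Risk-neutral probability p = (1 + 0.12 − 0.8)/(1.35 − 0.8) = 0.3200/0.5500 = 0.5818
Terminal stock prices: S_u = 189, S_d = 112
Terminal payoffs (S − K): max(69, 0) = 69, max(-8, 0) = 0
Node 0 (S = 140): V_0 = 1/1.12·[0.5818·69.0000 + 0.4182·0.0000] = 35.8442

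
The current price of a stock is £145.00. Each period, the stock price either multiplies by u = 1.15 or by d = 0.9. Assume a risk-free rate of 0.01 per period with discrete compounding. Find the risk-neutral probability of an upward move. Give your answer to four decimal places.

p = 0.4400

Risk-neutral probability p = (1 + 0.01 − 0.9)/(1.15 − 0.9) = 0.1100/0.2500 = 0.4400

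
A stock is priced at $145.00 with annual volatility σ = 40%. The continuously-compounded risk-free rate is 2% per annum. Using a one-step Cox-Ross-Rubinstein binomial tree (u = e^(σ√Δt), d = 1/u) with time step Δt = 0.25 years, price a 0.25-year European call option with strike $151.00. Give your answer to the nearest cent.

$12.02

CRR parameters: u = e^(σ√Δt) = e^(0.4·√0.25) = 1.2214, d = 1/u = 0.8187
Per-period rate: rΔt = 0.02·0.25 = 0.005, so R = e^0.005 = 1.0050
Risk-neutral probability p = (e^0.005 − 0.8187)/(1.2214 − 0.8187) = 0.1863/0.4027 = 0.4626
Terminal stock prices: S_u = 177.1, S_d = 118.7
Terminal payoffs (S − K): max(26.1, 0) = 26.1, max(-32.28, 0) = 0
Node 0 (S = 145): V_0 = e^(−0.005)·[0.4626·26.1034 + 0.5374·0.0000] = 12.0156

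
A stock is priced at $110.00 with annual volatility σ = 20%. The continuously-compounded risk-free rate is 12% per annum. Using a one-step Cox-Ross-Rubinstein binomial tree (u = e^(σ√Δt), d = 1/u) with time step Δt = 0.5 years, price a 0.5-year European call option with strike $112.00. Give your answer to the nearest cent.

CRR parameters: u = e^(σ√Δt) = e^(0.2·√0.5) = 1.1519, d = 1/u = 0.8681
Per-period rate: rΔt = 0.12·0.5 = 0.06, so R = e^0.06 = 1.0618
Risk-neutral probability p = (e^0.06 − 0.8681)/(1.1519 − 0.8681) = 0.1937/0.2838 = 0.6826
Terminal stock prices: S_u = 126.7, S_d = 95.49
Terminal payoffs (S − K): max(14.71, 0) = 14.71, max(-16.51, 0) = 0
Node 0 (S = 110): V_0 = e^(−0.06)·[0.6826·14.7101 + 0.3174·0.0000] = 9.4564

$9.46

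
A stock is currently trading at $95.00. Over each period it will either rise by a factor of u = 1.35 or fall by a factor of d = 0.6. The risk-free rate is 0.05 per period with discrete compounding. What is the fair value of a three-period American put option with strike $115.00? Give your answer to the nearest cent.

$31.76

Risk-neutral probability p = (1 + 0.05 − 0.6)/(1.35 − 0.6) = 0.4500/0.7500 = 0.6000
Terminal stock prices: S_uuu = 233.7, S_uud = 103.9, S_udd = 46.17, S_ddd = 20.52
Terminal payoffs (K − S): max(-118.7, 0) = 0, max(11.12, 0) = 11.12, max(68.83, 0) = 68.83, max(94.48, 0) = 94.48
Node uu (S = 173.1): continuation = 1/1.05·[0.6000·0.0000 + 0.4000·11.1175] = 4.2352; exercise value = 0.0000 ≤ continuation, so V_uu = 4.2352
Node ud (S = 76.95): continuation = 1/1.05·[0.6000·11.1175 + 0.4000·68.8300] = 32.5738; exercise value = 38.0500 > continuation, so V_ud = 38.0500 (exercise)
Node dd (S = 34.2): continuation = 1/1.05·[0.6000·68.8300 + 0.4000·94.4800] = 75.3238; exercise value = 80.8000 > continuation, so V_dd = 80.8000 (exercise)
Node u (S = 128.2): continuation = 1/1.05·[0.6000·4.2352 + 0.4000·38.0500] = 16.9154; exercise value = 0.0000 ≤ continuation, so V_u = 16.9154
Node d (S = 57): continuation = 1/1.05·[0.6000·38.0500 + 0.4000·80.8000] = 52.5238; exercise value = 58.0000 > continuation, so V_d = 58.0000 (exercise)
Node 0 (S = 95): continuation = 1/1.05·[0.6000·16.9154 + 0.4000·58.0000] = 31.7612; exercise value = 20.0000 ≤ continuation, so V_0 = 31.7612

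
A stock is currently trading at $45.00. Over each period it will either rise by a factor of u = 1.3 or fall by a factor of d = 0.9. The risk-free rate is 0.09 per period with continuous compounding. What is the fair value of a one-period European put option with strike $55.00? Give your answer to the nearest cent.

Risk-neutral probability p = (e^0.09 − 0.9)/(1.3 − 0.9) = 0.1942/0.4000 = 0.4854
Terminal stock prices: S_u = 58.5, S_d = 40.5
Terminal payoffs (K − S): max(-3.5, 0) = 0, max(14.5, 0) = 14.5
Node 0 (S = 45): V_0 = e^(−0.09)·[0.4854·0.0000 + 0.5146·14.5000] = 6.8190

$6.82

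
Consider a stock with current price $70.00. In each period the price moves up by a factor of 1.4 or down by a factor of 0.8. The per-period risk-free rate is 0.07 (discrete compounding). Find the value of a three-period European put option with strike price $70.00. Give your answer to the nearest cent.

Risk-neutral probability p = (1 + 0.07 − 0.8)/(1.4 − 0.8) = 0.2700/0.6000 = 0.4500
Terminal stock prices: S_uuu = 192.1, S_uud = 109.8, S_udd = 62.72, S_ddd = 35.84
Terminal payoffs (K − S): max(-122.1, 0) = 0, max(-39.76, 0) = 0, max(7.28, 0) = 7.28, max(34.16, 0) = 34.16
Node uu (S = 137.2): V_uu = 1/1.07·[0.4500·0.0000 + 0.5500·0.0000] = 0.0000
Node ud (S = 78.4): V_ud = 1/1.07·[0.4500·0.0000 + 0.5500·7.2800] = 3.7421
Node dd (S = 44.8): V_dd = 1/1.07·[0.4500·7.2800 + 0.5500·34.1600] = 20.6206
Node u (S = 98): V_u = 1/1.07·[0.4500·0.0000 + 0.5500·3.7421] = 1.9235
Node d (S = 56): V_d = 1/1.07·[0.4500·3.7421 + 0.5500·20.6206] = 12.1731
Node 0 (S = 70): V_0 = 1/1.07·[0.4500·1.9235 + 0.5500·12.1731] = 7.0662

$7.07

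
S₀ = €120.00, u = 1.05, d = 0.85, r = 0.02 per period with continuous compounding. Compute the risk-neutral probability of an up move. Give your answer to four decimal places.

Risk-neutral probability p = (e^0.02 − 0.85)/(1.05 − 0.85) = 0.1702/0.2000 = 0.8510

p = 0.8510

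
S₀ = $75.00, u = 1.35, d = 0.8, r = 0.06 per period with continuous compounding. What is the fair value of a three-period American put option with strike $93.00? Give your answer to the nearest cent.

Risk-neutral probability p = (e^0.06 − 0.8)/(1.35 − 0.8) = 0.2618/0.5500 = 0.4761
Terminal stock prices: S_uuu = 184.5, S_uud = 109.4, S_udd = 64.8, S_ddd = 38.4
Terminal payoffs (K − S): max(-91.53, 0) = 0, max(-16.35, 0) = 0, max(28.2, 0) = 28.2, max(54.6, 0) = 54.6
Node uu (S = 136.7): continuation = e^(−0.06)·[0.4761·0.0000 + 0.5239·0.0000] = 0.0000; exercise value = 0.0000 ≤ continuation, so V_uu = 0.0000
Node ud (S = 81): continuation = e^(−0.06)·[0.4761·0.0000 + 0.5239·28.2000] = 13.9145; exercise value = 12.0000 ≤ continuation, so V_ud = 13.9145
Node dd (S = 48): continuation = e^(−0.06)·[0.4761·28.2000 + 0.5239·54.6000] = 39.5841; exercise value = 45.0000 > continuation, so V_dd = 45.0000 (exercise)
Node u (S = 101.2): continuation = e^(−0.06)·[0.4761·0.0000 + 0.5239·13.9145] = 6.8657; exercise value = 0.0000 ≤ continuation, so V_u = 6.8657
Node d (S = 60): continuation = e^(−0.06)·[0.4761·13.9145 + 0.5239·45.0000] = 28.4425; exercise value = 33.0000 > continuation, so V_d = 33.0000 (exercise)
Node 0 (S = 75): continuation = e^(−0.06)·[0.4761·6.8657 + 0.5239·33.0000] = 19.3611; exercise value = 18.0000 ≤ continuation, so V_0 = 19.3611

$19.36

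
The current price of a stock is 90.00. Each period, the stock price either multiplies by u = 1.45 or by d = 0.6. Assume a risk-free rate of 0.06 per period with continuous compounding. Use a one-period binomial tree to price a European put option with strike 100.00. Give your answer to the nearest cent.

19.78

Risk-neutral probability p = (e^0.06 − 0.6)/(1.45 − 0.6) = 0.4618/0.8500 = 0.5433
Terminal stock prices: S_u = 130.5, S_d = 54
Terminal payoffs (K − S): max(-30.5, 0) = 0, max(46, 0) = 46
Node 0 (S = 90): V_0 = e^(−0.06)·[0.5433·0.0000 + 0.4567·46.0000] = 19.7832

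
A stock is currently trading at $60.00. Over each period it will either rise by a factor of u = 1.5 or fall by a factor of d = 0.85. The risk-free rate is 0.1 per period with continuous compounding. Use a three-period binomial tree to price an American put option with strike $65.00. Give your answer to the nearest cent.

$7.69

Risk-neutral probability p = (e^0.1 − 0.85)/(1.5 − 0.85) = 0.2552/0.6500 = 0.3926
Terminal stock prices: S_uuu = 202.5, S_uud = 114.8, S_udd = 65.02, S_ddd = 36.85
Terminal payoffs (K − S): max(-137.5, 0) = 0, max(-49.75, 0) = 0, max(-0.025, 0) = 0, max(28.15, 0) = 28.15
Node uu (S = 135): continuation = e^(−0.1)·[0.3926·0.0000 + 0.6074·0.0000] = 0.0000; exercise value = 0.0000 ≤ continuation, so V_uu = 0.0000
Node ud (S = 76.5): continuation = e^(−0.1)·[0.3926·0.0000 + 0.6074·0.0000] = 0.0000; exercise value = 0.0000 ≤ continuation, so V_ud = 0.0000
Node dd (S = 43.35): continuation = e^(−0.1)·[0.3926·0.0000 + 0.6074·28.1525] = 15.4733; exercise value = 21.6500 > continuation, so V_dd = 21.6500 (exercise)
Node u (S = 90): continuation = e^(−0.1)·[0.3926·0.0000 + 0.6074·0.0000] = 0.0000; exercise value = 0.0000 ≤ continuation, so V_u = 0.0000
Node d (S = 51): continuation = e^(−0.1)·[0.3926·0.0000 + 0.6074·21.6500] = 11.8994; exercise value = 14.0000 > continuation, so V_d = 14.0000 (exercise)
Node 0 (S = 60): continuation = e^(−0.1)·[0.3926·0.0000 + 0.6074·14.0000] = 7.6947; exercise value = 5.0000 ≤ continuation, so V_0 = 7.6947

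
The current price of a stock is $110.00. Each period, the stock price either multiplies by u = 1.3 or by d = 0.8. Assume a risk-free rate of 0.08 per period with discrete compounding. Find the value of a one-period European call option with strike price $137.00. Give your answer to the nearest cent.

Risk-neutral probability p = (1 + 0.08 − 0.8)/(1.3 − 0.8) = 0.2800/0.5000 = 0.5600
Terminal stock prices: S_u = 143, S_d = 88
Terminal payoffs (S − K): max(6, 0) = 6, max(-49, 0) = 0
Node 0 (S = 110): V_0 = 1/1.08·[0.5600·6.0000 + 0.4400·0.0000] = 3.1111

$3.11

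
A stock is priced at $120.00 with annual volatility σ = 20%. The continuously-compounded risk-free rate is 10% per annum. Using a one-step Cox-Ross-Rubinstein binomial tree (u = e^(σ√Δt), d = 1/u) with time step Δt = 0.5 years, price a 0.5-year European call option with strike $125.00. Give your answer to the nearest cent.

$8.12

CRR parameters: u = e^(σ√Δt) = e^(0.2·√0.5) = 1.1519, d = 1/u = 0.8681
Per-period rate: rΔt = 0.1·0.5 = 0.05, so R = e^0.05 = 1.0513
Risk-neutral probability p = (e^0.05 − 0.8681)/(1.1519 − 0.8681) = 0.1831/0.2838 = 0.6454
Terminal stock prices: S_u = 138.2, S_d = 104.2
Terminal payoffs (S − K): max(13.23, 0) = 13.23, max(-20.83, 0) = 0
Node 0 (S = 120): V_0 = e^(−0.05)·[0.6454·13.2292 + 0.3546·0.0000] = 8.1213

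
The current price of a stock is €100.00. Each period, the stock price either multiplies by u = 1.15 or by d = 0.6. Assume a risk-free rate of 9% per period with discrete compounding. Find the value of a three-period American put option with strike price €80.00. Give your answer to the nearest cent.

Risk-neutral probability p = (1 + 0.09 − 0.6)/(1.15 − 0.6) = 0.4900/0.5500 = 0.8909
Terminal stock prices: S_uuu = 152.1, S_uud = 79.35, S_udd = 41.4, S_ddd = 21.6
Terminal payoffs (K − S): max(-72.09, 0) = 0, max(0.65, 0) = 0.65, max(38.6, 0) = 38.6, max(58.4, 0) = 58.4
Node uu (S = 132.2): continuation = 1/1.09·[0.8909·0.0000 + 0.1091·0.6500] = 0.0651; exercise value = 0.0000 ≤ continuation, so V_uu = 0.0651
Node ud (S = 69): continuation = 1/1.09·[0.8909·0.6500 + 0.1091·38.6000] = 4.3945; exercise value = 11.0000 > continuation, so V_ud = 11.0000 (exercise)
Node dd (S = 36): continuation = 1/1.09·[0.8909·38.6000 + 0.1091·58.4000] = 37.3945; exercise value = 44.0000 > continuation, so V_dd = 44.0000 (exercise)
Node u (S = 115): continuation = 1/1.09·[0.8909·0.0651 + 0.1091·11.0000] = 1.1541; exercise value = 0.0000 ≤ continuation, so V_u = 1.1541
Node d (S = 60): continuation = 1/1.09·[0.8909·11.0000 + 0.1091·44.0000] = 13.3945; exercise value = 20.0000 > continuation, so V_d = 20.0000 (exercise)
Node 0 (S = 100): continuation = 1/1.09·[0.8909·1.1541 + 0.1091·20.0000] = 2.9450; exercise value = 0.0000 ≤ continuation, so V_0 = 2.9450

€2.94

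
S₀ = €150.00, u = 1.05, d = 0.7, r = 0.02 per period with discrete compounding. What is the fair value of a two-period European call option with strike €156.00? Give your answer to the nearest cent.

€7.53

Risk-neutral probability p = (1 + 0.02 − 0.7)/(1.05 − 0.7) = 0.3200/0.3500 = 0.9143
Terminal stock prices: S_uu = 165.4, S_ud = 110.2, S_dd = 73.5
Terminal payoffs (S − K): max(9.375, 0) = 9.375, max(-45.75, 0) = 0, max(-82.5, 0) = 0
Node u (S = 157.5): V_u = 1/1.02·[0.9143·9.3750 + 0.0857·0.0000] = 8.4034
Node d (S = 105): V_d = 1/1.02·[0.9143·0.0000 + 0.0857·0.0000] = 0.0000
Node 0 (S = 150): V_0 = 1/1.02·[0.9143·8.4034 + 0.0857·0.0000] = 7.5324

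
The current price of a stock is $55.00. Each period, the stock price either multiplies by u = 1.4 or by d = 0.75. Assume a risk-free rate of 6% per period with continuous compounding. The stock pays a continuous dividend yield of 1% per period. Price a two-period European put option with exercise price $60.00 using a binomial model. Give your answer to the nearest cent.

$8.41

Per-period risk-free factor R = e^0.06 = 1.0618; dividend-adjusted growth = e^(0.06−0.01) = 1.0513.
Risk-neutral probability p = (1.0513 − 0.75)/(1.4 − 0.75) = 0.3013/0.6500 = 0.4635
Terminal stock prices: S_uu = 107.8, S_ud = 57.75, S_dd = 30.94
Terminal payoffs (K − S): max(-47.8, 0) = 0, max(2.25, 0) = 2.25, max(29.06, 0) = 29.06
Node u (S = 77): V_u = e^(−0.06)·[0.4635·0.0000 + 0.5365·2.2500] = 1.1368
Node d (S = 41.25): V_d = e^(−0.06)·[0.4635·2.2500 + 0.5365·29.0625] = 15.6663
Node 0 (S = 55): V_0 = e^(−0.06)·[0.4635·1.1368 + 0.5365·15.6663] = 8.4118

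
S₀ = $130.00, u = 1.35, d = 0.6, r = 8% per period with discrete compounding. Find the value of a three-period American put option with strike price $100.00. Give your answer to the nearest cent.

$10.76

Risk-neutral probability p = (1 + 0.08 − 0.6)/(1.35 − 0.6) = 0.4800/0.7500 = 0.6400
Terminal stock prices: S_uuu = 319.8, S_uud = 142.2, S_udd = 63.18, S_ddd = 28.08
Terminal payoffs (K − S): max(-219.8, 0) = 0, max(-42.16, 0) = 0, max(36.82, 0) = 36.82, max(71.92, 0) = 71.92
Node uu (S = 236.9): continuation = 1/1.08·[0.6400·0.0000 + 0.3600·0.0000] = 0.0000; exercise value = 0.0000 ≤ continuation, so V_uu = 0.0000
Node ud (S = 105.3): continuation = 1/1.08·[0.6400·0.0000 + 0.3600·36.8200] = 12.2733; exercise value = 0.0000 ≤ continuation, so V_ud = 12.2733
Node dd (S = 46.8): continuation = 1/1.08·[0.6400·36.8200 + 0.3600·71.9200] = 45.7926; exercise value = 53.2000 > continuation, so V_dd = 53.2000 (exercise)
Node u (S = 175.5): continuation = 1/1.08·[0.6400·0.0000 + 0.3600·12.2733] = 4.0911; exercise value = 0.0000 ≤ continuation, so V_u = 4.0911
Node d (S = 78): continuation = 1/1.08·[0.6400·12.2733 + 0.3600·53.2000] = 25.0064; exercise value = 22.0000 ≤ continuation, so V_d = 25.0064
Node 0 (S = 130): continuation = 1/1.08·[0.6400·4.0911 + 0.3600·25.0064] = 10.7598; exercise value = 0.0000 ≤ continuation, so V_0 = 10.7598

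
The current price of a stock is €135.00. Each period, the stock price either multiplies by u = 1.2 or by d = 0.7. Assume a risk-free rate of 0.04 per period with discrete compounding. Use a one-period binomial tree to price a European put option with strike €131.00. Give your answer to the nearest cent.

€11.23

Risk-neutral probability p = (1 + 0.04 − 0.7)/(1.2 − 0.7) = 0.3400/0.5000 = 0.6800
Terminal stock prices: S_u = 162, S_d = 94.5
Terminal payoffs (K − S): max(-31, 0) = 0, max(36.5, 0) = 36.5
Node 0 (S = 135): V_0 = 1/1.04·[0.6800·0.0000 + 0.3200·36.5000] = 11.2308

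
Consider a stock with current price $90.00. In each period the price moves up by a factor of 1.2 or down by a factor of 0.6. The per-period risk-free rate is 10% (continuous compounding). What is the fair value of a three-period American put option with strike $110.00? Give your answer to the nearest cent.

Risk-neutral probability p = (e^0.1 − 0.6)/(1.2 − 0.6) = 0.5052/0.6000 = 0.8420
Terminal stock prices: S_uuu = 155.5, S_uud = 77.76, S_udd = 38.88, S_ddd = 19.44
Terminal payoffs (K − S): max(-45.52, 0) = 0, max(32.24, 0) = 32.24, max(71.12, 0) = 71.12, max(90.56, 0) = 90.56
Node uu (S = 129.6): continuation = e^(−0.1)·[0.8420·0.0000 + 0.1580·32.2400] = 4.6106; exercise value = 0.0000 ≤ continuation, so V_uu = 4.6106
Node ud (S = 64.8): continuation = e^(−0.1)·[0.8420·32.2400 + 0.1580·71.1200] = 34.7321; exercise value = 45.2000 > continuation, so V_ud = 45.2000 (exercise)
Node dd (S = 32.4): continuation = e^(−0.1)·[0.8420·71.1200 + 0.1580·90.5600] = 67.1321; exercise value = 77.6000 > continuation, so V_dd = 77.6000 (exercise)
Node u (S = 108): continuation = e^(−0.1)·[0.8420·4.6106 + 0.1580·45.2000] = 9.9764; exercise value = 2.0000 ≤ continuation, so V_u = 9.9764
Node d (S = 54): continuation = e^(−0.1)·[0.8420·45.2000 + 0.1580·77.6000] = 45.5321; exercise value = 56.0000 > continuation, so V_d = 56.0000 (exercise)
Node 0 (S = 90): continuation = e^(−0.1)·[0.8420·9.9764 + 0.1580·56.0000] = 15.6088; exercise value = 20.0000 > continuation, so V_0 = 20.0000 (exercise)

$20.00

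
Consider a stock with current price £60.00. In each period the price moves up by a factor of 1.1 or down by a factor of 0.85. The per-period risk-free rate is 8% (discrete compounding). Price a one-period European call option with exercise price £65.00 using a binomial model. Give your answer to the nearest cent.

£0.85

Risk-neutral probability p = (1 + 0.08 − 0.85)/(1.1 − 0.85) = 0.2300/0.2500 = 0.9200
Terminal stock prices: S_u = 66, S_d = 51
Terminal payoffs (S − K): max(1, 0) = 1, max(-14, 0) = 0
Node 0 (S = 60): V_0 = 1/1.08·[0.9200·1.0000 + 0.0800·0.0000] = 0.8519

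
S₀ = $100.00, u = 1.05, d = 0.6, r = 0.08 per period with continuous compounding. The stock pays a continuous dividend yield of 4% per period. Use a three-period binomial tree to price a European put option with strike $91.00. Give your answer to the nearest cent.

$1.20

Per-period risk-free factor R = e^0.08 = 1.0833; dividend-adjusted growth = e^(0.08−0.04) = 1.0408.
Risk-neutral probability p = (1.0408 − 0.6)/(1.05 − 0.6) = 0.4408/0.4500 = 0.9796
Terminal stock prices: S_uuu = 115.8, S_uud = 66.15, S_udd = 37.8, S_ddd = 21.6
Terminal payoffs (K − S): max(-24.76, 0) = 0, max(24.85, 0) = 24.85, max(53.2, 0) = 53.2, max(69.4, 0) = 69.4
Node uu (S = 110.2): V_uu = e^(−0.08)·[0.9796·0.0000 + 0.0204·24.8500] = 0.4684
Node ud (S = 63): V_ud = e^(−0.08)·[0.9796·24.8500 + 0.0204·53.2000] = 23.4739
Node dd (S = 36): V_dd = e^(−0.08)·[0.9796·53.2000 + 0.0204·69.4000] = 49.4152
Node u (S = 105): V_u = e^(−0.08)·[0.9796·0.4684 + 0.0204·23.4739] = 0.8661
Node d (S = 60): V_d = e^(−0.08)·[0.9796·23.4739 + 0.0204·49.4152] = 22.1581
Node 0 (S = 100): V_0 = e^(−0.08)·[0.9796·0.8661 + 0.0204·22.1581] = 1.2009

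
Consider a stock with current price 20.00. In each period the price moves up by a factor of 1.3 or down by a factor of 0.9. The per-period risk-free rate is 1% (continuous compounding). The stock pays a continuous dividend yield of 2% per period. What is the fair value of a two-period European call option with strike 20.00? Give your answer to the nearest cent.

1.85

Per-period risk-free factor R = e^0.01 = 1.0101; dividend-adjusted growth = e^(0.01−0.02) = 0.9900.
Risk-neutral probability p = (0.9900 − 0.9)/(1.3 − 0.9) = 0.0900/0.4000 = 0.2251
Terminal stock prices: S_uu = 33.8, S_ud = 23.4, S_dd = 16.2
Terminal payoffs (S − K): max(13.8, 0) = 13.8, max(3.4, 0) = 3.4, max(-3.8, 0) = 0
Node u (S = 26): V_u = e^(−0.01)·[0.2251·13.8000 + 0.7749·3.4000] = 5.6842
Node d (S = 18): V_d = e^(−0.01)·[0.2251·3.4000 + 0.7749·0.0000] = 0.7578
Node 0 (S = 20): V_0 = e^(−0.01)·[0.2251·5.6842 + 0.7749·0.7578] = 1.8483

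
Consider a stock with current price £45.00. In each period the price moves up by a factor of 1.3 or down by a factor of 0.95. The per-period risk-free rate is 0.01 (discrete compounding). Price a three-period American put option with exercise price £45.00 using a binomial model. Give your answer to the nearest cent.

Risk-neutral probability p = (1 + 0.01 − 0.95)/(1.3 − 0.95) = 0.0600/0.3500 = 0.1714
Terminal stock prices: S_uuu = 98.87, S_uud = 72.25, S_udd = 52.8, S_ddd = 38.58
Terminal payoffs (K − S): max(-53.87, 0) = 0, max(-27.25, 0) = 0, max(-7.796, 0) = 0, max(6.418, 0) = 6.418
Node uu (S = 76.05): continuation = 1/1.01·[0.1714·0.0000 + 0.8286·0.0000] = 0.0000; exercise value = 0.0000 ≤ continuation, so V_uu = 0.0000
Node ud (S = 55.57): continuation = 1/1.01·[0.1714·0.0000 + 0.8286·0.0000] = 0.0000; exercise value = 0.0000 ≤ continuation, so V_ud = 0.0000
Node dd (S = 40.61): continuation = 1/1.01·[0.1714·0.0000 + 0.8286·6.4181] = 5.2652; exercise value = 4.3875 ≤ continuation, so V_dd = 5.2652
Node u (S = 58.5): continuation = 1/1.01·[0.1714·0.0000 + 0.8286·0.0000] = 0.0000; exercise value = 0.0000 ≤ continuation, so V_u = 0.0000
Node d (S = 42.75): continuation = 1/1.01·[0.1714·0.0000 + 0.8286·5.2652] = 4.3194; exercise value = 2.2500 ≤ continuation, so V_d = 4.3194
Node 0 (S = 45): continuation = 1/1.01·[0.1714·0.0000 + 0.8286·4.3194] = 3.5435; exercise value = 0.0000 ≤ continuation, so V_0 = 3.5435

£3.54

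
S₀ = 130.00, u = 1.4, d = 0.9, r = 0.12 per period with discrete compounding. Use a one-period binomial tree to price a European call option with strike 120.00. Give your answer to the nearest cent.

24.36

Risk-neutral probability p = (1 + 0.12 − 0.9)/(1.4 − 0.9) = 0.2200/0.5000 = 0.4400
Terminal stock prices: S_u = 182, S_d = 117
Terminal payoffs (S − K): max(62, 0) = 62, max(-3, 0) = 0
Node 0 (S = 130): V_0 = 1/1.12·[0.4400·62.0000 + 0.5600·0.0000] = 24.3571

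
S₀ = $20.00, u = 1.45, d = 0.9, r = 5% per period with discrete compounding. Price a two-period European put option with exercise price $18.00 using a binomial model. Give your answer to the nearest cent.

Risk-neutral probability p = (1 + 0.05 − 0.9)/(1.45 − 0.9) = 0.1500/0.5500 = 0.2727
Terminal stock prices: S_uu = 42.05, S_ud = 26.1, S_dd = 16.2
Terminal payoffs (K − S): max(-24.05, 0) = 0, max(-8.1, 0) = 0, max(1.8, 0) = 1.8
Node u (S = 29): V_u = 1/1.05·[0.2727·0.0000 + 0.7273·0.0000] = 0.0000
Node d (S = 18): V_d = 1/1.05·[0.2727·0.0000 + 0.7273·1.8000] = 1.2468
Node 0 (S = 20): V_0 = 1/1.05·[0.2727·0.0000 + 0.7273·1.2468] = 0.8636

$0.86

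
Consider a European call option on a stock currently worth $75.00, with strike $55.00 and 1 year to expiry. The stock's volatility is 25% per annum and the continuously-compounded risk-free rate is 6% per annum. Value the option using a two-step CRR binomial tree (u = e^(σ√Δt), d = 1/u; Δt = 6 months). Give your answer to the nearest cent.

$23.67

CRR parameters: u = e^(σ√Δt) = e^(0.25·√0.5) = 1.1934, d = 1/u = 0.8380
Per-period rate: rΔt = 0.06·0.5 = 0.03, so R = e^0.03 = 1.0305
Risk-neutral probability p = (e^0.03 − 0.8380)/(1.1934 − 0.8380) = 0.1925/0.3554 = 0.5416
Terminal stock prices: S_uu = 106.8, S_ud = 75, S_dd = 52.66
Terminal payoffs (S − K): max(51.81, 0) = 51.81, max(20, 0) = 20, max(-2.336, 0) = 0
Node u (S = 89.5): V_u = e^(−0.03)·[0.5416·51.8089 + 0.4584·20.0000] = 36.1278
Node d (S = 62.85): V_d = e^(−0.03)·[0.5416·20.0000 + 0.4584·0.0000] = 10.5121
Node 0 (S = 75): V_0 = e^(−0.03)·[0.5416·36.1278 + 0.4584·10.5121] = 23.6652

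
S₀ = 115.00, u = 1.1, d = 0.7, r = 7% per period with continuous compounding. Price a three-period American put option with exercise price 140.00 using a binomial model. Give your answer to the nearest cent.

Risk-neutral probability p = (e^0.07 − 0.7)/(1.1 − 0.7) = 0.3725/0.4000 = 0.9313
Terminal stock prices: S_uuu = 153.1, S_uud = 97.41, S_udd = 61.98, S_ddd = 39.44
Terminal payoffs (K − S): max(-13.07, 0) = 0, max(42.59, 0) = 42.59, max(78.02, 0) = 78.02, max(100.6, 0) = 100.6
Node uu (S = 139.2): continuation = e^(−0.07)·[0.9313·0.0000 + 0.0687·42.5950] = 2.7296; exercise value = 0.8500 ≤ continuation, so V_uu = 2.7296
Node ud (S = 88.55): continuation = e^(−0.07)·[0.9313·42.5950 + 0.0687·78.0150] = 41.9851; exercise value = 51.4500 > continuation, so V_ud = 51.4500 (exercise)
Node dd (S = 56.35): continuation = e^(−0.07)·[0.9313·78.0150 + 0.0687·100.5550] = 74.1851; exercise value = 83.6500 > continuation, so V_dd = 83.6500 (exercise)
Node u (S = 126.5): continuation = e^(−0.07)·[0.9313·2.7296 + 0.0687·51.4500] = 5.6672; exercise value = 13.5000 > continuation, so V_u = 13.5000 (exercise)
Node d (S = 80.5): continuation = e^(−0.07)·[0.9313·51.4500 + 0.0687·83.6500] = 50.0351; exercise value = 59.5000 > continuation, so V_d = 59.5000 (exercise)
Node 0 (S = 115): continuation = e^(−0.07)·[0.9313·13.5000 + 0.0687·59.5000] = 15.5351; exercise value = 25.0000 > continuation, so V_0 = 25.0000 (exercise)

25.00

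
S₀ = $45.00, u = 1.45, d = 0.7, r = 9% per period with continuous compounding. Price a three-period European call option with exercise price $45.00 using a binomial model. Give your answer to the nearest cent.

Risk-neutral probability p = (e^0.09 − 0.7)/(1.45 − 0.7) = 0.3942/0.7500 = 0.5256
Terminal stock prices: S_uuu = 137.2, S_uud = 66.23, S_udd = 31.97, S_ddd = 15.43
Terminal payoffs (S − K): max(92.19, 0) = 92.19, max(21.23, 0) = 21.23, max(-13.03, 0) = 0, max(-29.57, 0) = 0
Node uu (S = 94.61): V_uu = e^(−0.09)·[0.5256·92.1881 + 0.4744·21.2287] = 53.4856
Node ud (S = 45.67): V_ud = e^(−0.09)·[0.5256·21.2287 + 0.4744·0.0000] = 10.1968
Node dd (S = 22.05): V_dd = e^(−0.09)·[0.5256·0.0000 + 0.4744·0.0000] = 0.0000
Node u (S = 65.25): V_u = e^(−0.09)·[0.5256·53.4856 + 0.4744·10.1968] = 30.1121
Node d (S = 31.5): V_d = e^(−0.09)·[0.5256·10.1968 + 0.4744·0.0000] = 4.8978
Node 0 (S = 45): V_0 = e^(−0.09)·[0.5256·30.1121 + 0.4744·4.8978] = 16.5875

$16.59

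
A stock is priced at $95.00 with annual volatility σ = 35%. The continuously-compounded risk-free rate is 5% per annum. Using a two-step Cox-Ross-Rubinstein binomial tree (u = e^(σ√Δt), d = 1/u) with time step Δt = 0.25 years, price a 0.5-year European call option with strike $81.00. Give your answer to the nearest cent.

CRR parameters: u = e^(σ√Δt) = e^(0.35·√0.25) = 1.1912, d = 1/u = 0.8395
Per-period rate: rΔt = 0.05·0.25 = 0.0125, so R = e^0.0125 = 1.0126
Risk-neutral probability p = (e^0.0125 − 0.8395)/(1.1912 − 0.8395) = 0.1731/0.3518 = 0.4921
Terminal stock prices: S_uu = 134.8, S_ud = 95, S_dd = 66.95
Terminal payoffs (S − K): max(53.81, 0) = 53.81, max(14, 0) = 14, max(-14.05, 0) = 0
Node u (S = 113.2): V_u = e^(−0.0125)·[0.4921·53.8114 + 0.5079·14.0000] = 33.1746
Node d (S = 79.75): V_d = e^(−0.0125)·[0.4921·14.0000 + 0.5079·0.0000] = 6.8041
Node 0 (S = 95): V_0 = e^(−0.0125)·[0.4921·33.1746 + 0.5079·6.8041] = 19.5357

$19.54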